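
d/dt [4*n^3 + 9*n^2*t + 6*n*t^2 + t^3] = 9*n^2 + 12*n*t + 3*t^2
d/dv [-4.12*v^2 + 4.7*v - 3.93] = 4.7 - 8.24*v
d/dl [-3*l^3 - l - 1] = -9*l^2 - 1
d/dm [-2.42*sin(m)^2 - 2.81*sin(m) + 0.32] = -(4.84*sin(m) + 2.81)*cos(m)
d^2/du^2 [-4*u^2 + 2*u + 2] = -8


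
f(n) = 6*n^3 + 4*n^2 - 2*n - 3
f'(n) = 18*n^2 + 8*n - 2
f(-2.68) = -84.40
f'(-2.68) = 105.84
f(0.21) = -3.19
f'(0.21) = 0.47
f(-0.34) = -2.09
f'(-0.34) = -2.64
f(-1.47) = -10.48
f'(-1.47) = 25.14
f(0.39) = -2.82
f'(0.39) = 3.86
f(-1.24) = -5.81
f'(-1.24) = 15.76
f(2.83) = 159.37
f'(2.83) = 164.80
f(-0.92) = -2.45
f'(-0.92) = 5.88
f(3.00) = 189.00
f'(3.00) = 184.00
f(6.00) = 1425.00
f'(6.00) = 694.00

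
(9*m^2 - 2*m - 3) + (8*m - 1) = 9*m^2 + 6*m - 4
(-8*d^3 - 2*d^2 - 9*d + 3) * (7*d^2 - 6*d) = -56*d^5 + 34*d^4 - 51*d^3 + 75*d^2 - 18*d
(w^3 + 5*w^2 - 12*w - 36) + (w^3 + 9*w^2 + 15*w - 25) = 2*w^3 + 14*w^2 + 3*w - 61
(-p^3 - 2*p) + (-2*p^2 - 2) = -p^3 - 2*p^2 - 2*p - 2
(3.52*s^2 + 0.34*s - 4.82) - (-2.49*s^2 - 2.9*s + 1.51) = 6.01*s^2 + 3.24*s - 6.33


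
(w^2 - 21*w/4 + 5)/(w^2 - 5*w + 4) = (w - 5/4)/(w - 1)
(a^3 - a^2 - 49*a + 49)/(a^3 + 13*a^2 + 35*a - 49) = (a - 7)/(a + 7)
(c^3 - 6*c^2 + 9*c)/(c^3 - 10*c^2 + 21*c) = (c - 3)/(c - 7)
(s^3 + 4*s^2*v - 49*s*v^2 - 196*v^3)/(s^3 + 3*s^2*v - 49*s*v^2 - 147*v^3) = (s + 4*v)/(s + 3*v)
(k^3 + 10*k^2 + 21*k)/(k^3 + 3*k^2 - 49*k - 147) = k/(k - 7)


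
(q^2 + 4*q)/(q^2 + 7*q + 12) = q/(q + 3)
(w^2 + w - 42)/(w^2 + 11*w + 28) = (w - 6)/(w + 4)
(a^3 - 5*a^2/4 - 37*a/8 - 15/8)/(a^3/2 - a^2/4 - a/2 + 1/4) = (8*a^3 - 10*a^2 - 37*a - 15)/(2*(2*a^3 - a^2 - 2*a + 1))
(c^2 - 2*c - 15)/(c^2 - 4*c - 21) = (c - 5)/(c - 7)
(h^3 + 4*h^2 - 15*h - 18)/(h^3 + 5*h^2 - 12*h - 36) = (h + 1)/(h + 2)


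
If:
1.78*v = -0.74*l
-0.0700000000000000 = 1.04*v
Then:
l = 0.16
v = -0.07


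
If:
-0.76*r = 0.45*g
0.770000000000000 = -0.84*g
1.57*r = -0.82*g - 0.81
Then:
No Solution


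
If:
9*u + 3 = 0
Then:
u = -1/3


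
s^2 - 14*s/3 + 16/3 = (s - 8/3)*(s - 2)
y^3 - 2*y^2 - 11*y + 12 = (y - 4)*(y - 1)*(y + 3)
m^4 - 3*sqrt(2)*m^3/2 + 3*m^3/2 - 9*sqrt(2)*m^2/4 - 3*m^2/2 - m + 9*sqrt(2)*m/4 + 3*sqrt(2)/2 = (m - 1)*(m + 1/2)*(m + 2)*(m - 3*sqrt(2)/2)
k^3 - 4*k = k*(k - 2)*(k + 2)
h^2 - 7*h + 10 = (h - 5)*(h - 2)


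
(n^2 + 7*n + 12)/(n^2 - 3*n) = (n^2 + 7*n + 12)/(n*(n - 3))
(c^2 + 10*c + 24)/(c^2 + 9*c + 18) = (c + 4)/(c + 3)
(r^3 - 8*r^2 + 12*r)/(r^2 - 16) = r*(r^2 - 8*r + 12)/(r^2 - 16)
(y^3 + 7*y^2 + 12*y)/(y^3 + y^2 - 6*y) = (y + 4)/(y - 2)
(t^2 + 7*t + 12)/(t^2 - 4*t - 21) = (t + 4)/(t - 7)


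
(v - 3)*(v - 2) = v^2 - 5*v + 6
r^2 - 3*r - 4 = (r - 4)*(r + 1)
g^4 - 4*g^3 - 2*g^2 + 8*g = g*(g - 4)*(g - sqrt(2))*(g + sqrt(2))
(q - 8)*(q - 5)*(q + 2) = q^3 - 11*q^2 + 14*q + 80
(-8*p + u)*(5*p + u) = -40*p^2 - 3*p*u + u^2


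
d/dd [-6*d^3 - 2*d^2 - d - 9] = -18*d^2 - 4*d - 1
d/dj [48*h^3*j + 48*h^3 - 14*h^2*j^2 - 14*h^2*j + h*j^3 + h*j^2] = h*(48*h^2 - 28*h*j - 14*h + 3*j^2 + 2*j)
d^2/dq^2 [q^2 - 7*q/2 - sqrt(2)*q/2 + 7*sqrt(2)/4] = 2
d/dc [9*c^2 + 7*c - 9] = 18*c + 7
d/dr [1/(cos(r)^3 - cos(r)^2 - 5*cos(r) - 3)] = (3*cos(r) - 5)*sin(r)/((cos(r) - 3)^2*(cos(r) + 1)^3)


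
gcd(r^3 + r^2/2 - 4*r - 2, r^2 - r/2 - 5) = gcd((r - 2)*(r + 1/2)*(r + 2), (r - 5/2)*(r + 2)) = r + 2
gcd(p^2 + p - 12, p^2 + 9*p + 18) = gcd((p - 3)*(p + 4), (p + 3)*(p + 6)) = 1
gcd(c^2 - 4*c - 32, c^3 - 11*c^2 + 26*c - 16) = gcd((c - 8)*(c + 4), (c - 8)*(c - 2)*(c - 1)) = c - 8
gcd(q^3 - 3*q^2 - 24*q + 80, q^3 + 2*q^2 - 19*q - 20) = q^2 + q - 20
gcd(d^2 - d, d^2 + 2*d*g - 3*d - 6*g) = 1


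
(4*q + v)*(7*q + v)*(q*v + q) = 28*q^3*v + 28*q^3 + 11*q^2*v^2 + 11*q^2*v + q*v^3 + q*v^2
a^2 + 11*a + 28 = (a + 4)*(a + 7)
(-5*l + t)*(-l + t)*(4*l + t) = 20*l^3 - 19*l^2*t - 2*l*t^2 + t^3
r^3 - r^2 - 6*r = r*(r - 3)*(r + 2)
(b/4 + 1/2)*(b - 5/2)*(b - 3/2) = b^3/4 - b^2/2 - 17*b/16 + 15/8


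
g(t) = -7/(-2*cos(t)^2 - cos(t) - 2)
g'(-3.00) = 0.33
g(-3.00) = 2.36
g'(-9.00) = 1.01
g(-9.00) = 2.55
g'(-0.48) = -0.74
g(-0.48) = 1.57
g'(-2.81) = 0.78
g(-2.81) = 2.46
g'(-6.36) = -0.11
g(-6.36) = 1.40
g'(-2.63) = 1.22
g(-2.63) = 2.64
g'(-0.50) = -0.78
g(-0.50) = 1.58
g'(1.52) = 1.99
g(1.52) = 3.40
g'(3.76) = 1.45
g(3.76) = 2.79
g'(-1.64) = -1.34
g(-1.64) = 3.61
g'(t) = -7*(-4*sin(t)*cos(t) - sin(t))/(-2*cos(t)^2 - cos(t) - 2)^2 = 7*(4*cos(t) + 1)*sin(t)/(cos(t) + cos(2*t) + 3)^2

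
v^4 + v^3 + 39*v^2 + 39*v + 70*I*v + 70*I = (v + 1)*(v - 7*I)*(v + 2*I)*(v + 5*I)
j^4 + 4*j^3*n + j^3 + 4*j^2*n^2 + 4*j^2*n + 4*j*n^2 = j*(j + 1)*(j + 2*n)^2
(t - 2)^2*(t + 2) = t^3 - 2*t^2 - 4*t + 8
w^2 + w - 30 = (w - 5)*(w + 6)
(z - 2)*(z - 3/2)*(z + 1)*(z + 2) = z^4 - z^3/2 - 11*z^2/2 + 2*z + 6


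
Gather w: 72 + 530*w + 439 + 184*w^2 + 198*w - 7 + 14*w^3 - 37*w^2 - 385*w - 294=14*w^3 + 147*w^2 + 343*w + 210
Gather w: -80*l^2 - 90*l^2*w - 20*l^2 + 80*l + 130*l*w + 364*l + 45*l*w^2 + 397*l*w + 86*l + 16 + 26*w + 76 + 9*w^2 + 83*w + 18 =-100*l^2 + 530*l + w^2*(45*l + 9) + w*(-90*l^2 + 527*l + 109) + 110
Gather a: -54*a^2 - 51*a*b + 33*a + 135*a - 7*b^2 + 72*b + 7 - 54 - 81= -54*a^2 + a*(168 - 51*b) - 7*b^2 + 72*b - 128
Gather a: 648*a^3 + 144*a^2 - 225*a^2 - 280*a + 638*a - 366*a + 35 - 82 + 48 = 648*a^3 - 81*a^2 - 8*a + 1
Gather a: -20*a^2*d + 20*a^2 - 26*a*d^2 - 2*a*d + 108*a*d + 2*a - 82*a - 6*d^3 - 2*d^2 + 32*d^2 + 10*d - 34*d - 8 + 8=a^2*(20 - 20*d) + a*(-26*d^2 + 106*d - 80) - 6*d^3 + 30*d^2 - 24*d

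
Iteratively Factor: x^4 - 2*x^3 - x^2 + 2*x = (x - 2)*(x^3 - x) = (x - 2)*(x - 1)*(x^2 + x) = x*(x - 2)*(x - 1)*(x + 1)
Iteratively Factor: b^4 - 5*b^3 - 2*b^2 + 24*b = (b - 3)*(b^3 - 2*b^2 - 8*b) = (b - 3)*(b + 2)*(b^2 - 4*b) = (b - 4)*(b - 3)*(b + 2)*(b)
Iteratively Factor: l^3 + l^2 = (l + 1)*(l^2) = l*(l + 1)*(l)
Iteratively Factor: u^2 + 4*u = (u + 4)*(u)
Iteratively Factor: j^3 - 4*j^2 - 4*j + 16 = (j - 4)*(j^2 - 4) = (j - 4)*(j + 2)*(j - 2)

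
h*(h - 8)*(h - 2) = h^3 - 10*h^2 + 16*h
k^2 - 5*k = k*(k - 5)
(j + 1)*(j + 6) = j^2 + 7*j + 6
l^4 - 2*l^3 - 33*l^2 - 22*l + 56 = (l - 7)*(l - 1)*(l + 2)*(l + 4)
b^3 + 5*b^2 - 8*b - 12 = (b - 2)*(b + 1)*(b + 6)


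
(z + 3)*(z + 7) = z^2 + 10*z + 21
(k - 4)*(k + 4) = k^2 - 16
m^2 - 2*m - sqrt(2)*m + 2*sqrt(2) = (m - 2)*(m - sqrt(2))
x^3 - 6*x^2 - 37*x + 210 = (x - 7)*(x - 5)*(x + 6)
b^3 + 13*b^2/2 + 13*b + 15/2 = (b + 1)*(b + 5/2)*(b + 3)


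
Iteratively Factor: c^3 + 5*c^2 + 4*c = (c + 1)*(c^2 + 4*c) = (c + 1)*(c + 4)*(c)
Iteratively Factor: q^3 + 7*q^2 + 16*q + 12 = (q + 2)*(q^2 + 5*q + 6) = (q + 2)*(q + 3)*(q + 2)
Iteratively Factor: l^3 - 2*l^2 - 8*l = (l - 4)*(l^2 + 2*l) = l*(l - 4)*(l + 2)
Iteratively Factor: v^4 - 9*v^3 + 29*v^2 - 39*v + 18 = (v - 3)*(v^3 - 6*v^2 + 11*v - 6) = (v - 3)^2*(v^2 - 3*v + 2) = (v - 3)^2*(v - 2)*(v - 1)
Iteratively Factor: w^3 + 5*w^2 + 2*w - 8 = (w + 4)*(w^2 + w - 2) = (w - 1)*(w + 4)*(w + 2)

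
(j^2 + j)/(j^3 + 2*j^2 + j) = 1/(j + 1)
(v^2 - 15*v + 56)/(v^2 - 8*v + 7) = (v - 8)/(v - 1)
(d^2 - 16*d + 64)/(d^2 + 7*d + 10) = (d^2 - 16*d + 64)/(d^2 + 7*d + 10)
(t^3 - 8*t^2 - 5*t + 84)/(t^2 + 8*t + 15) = (t^2 - 11*t + 28)/(t + 5)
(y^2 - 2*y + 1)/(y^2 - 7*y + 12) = (y^2 - 2*y + 1)/(y^2 - 7*y + 12)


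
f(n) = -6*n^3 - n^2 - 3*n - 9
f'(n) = -18*n^2 - 2*n - 3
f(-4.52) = 538.20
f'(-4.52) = -361.71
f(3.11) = -208.48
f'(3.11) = -183.32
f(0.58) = -12.25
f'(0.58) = -10.22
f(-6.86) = 1901.49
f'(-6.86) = -836.35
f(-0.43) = -7.42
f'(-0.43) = -5.47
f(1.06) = -20.45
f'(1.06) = -25.34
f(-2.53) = 89.35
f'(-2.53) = -113.16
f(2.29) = -93.17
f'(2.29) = -101.97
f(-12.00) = 10251.00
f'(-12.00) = -2571.00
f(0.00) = -9.00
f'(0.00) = -3.00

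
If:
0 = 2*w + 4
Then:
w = -2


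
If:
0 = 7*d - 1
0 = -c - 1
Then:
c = -1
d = 1/7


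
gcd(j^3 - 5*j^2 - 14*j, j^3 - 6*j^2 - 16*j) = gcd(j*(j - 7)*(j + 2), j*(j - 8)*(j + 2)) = j^2 + 2*j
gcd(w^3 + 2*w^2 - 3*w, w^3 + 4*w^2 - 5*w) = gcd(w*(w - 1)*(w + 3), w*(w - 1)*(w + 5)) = w^2 - w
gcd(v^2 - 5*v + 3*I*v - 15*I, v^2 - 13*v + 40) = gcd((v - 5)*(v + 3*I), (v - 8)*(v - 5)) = v - 5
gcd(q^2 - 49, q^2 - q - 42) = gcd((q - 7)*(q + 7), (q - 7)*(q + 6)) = q - 7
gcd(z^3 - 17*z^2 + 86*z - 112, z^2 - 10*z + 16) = z^2 - 10*z + 16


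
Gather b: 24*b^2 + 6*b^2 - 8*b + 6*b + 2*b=30*b^2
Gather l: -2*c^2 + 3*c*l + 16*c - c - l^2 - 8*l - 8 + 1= -2*c^2 + 15*c - l^2 + l*(3*c - 8) - 7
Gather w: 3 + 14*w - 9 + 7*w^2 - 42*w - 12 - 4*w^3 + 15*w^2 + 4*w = -4*w^3 + 22*w^2 - 24*w - 18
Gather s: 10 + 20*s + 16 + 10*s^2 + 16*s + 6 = 10*s^2 + 36*s + 32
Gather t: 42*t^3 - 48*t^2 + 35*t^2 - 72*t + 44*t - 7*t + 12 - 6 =42*t^3 - 13*t^2 - 35*t + 6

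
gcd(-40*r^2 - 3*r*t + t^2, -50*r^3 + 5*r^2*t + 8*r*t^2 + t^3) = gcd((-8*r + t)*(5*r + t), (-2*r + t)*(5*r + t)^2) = 5*r + t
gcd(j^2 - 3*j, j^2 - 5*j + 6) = j - 3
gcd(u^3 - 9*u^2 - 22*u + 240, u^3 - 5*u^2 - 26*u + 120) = u^2 - u - 30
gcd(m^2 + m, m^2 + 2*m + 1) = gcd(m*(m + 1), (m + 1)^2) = m + 1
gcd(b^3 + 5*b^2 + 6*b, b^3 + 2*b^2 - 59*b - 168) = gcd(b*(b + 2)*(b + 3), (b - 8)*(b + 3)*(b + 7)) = b + 3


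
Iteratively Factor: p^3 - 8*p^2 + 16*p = (p - 4)*(p^2 - 4*p) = p*(p - 4)*(p - 4)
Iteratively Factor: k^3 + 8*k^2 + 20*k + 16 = (k + 2)*(k^2 + 6*k + 8) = (k + 2)*(k + 4)*(k + 2)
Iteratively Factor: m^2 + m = (m)*(m + 1)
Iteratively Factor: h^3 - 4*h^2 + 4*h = (h - 2)*(h^2 - 2*h) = (h - 2)^2*(h)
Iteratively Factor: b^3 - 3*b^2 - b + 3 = (b + 1)*(b^2 - 4*b + 3) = (b - 1)*(b + 1)*(b - 3)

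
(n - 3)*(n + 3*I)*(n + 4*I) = n^3 - 3*n^2 + 7*I*n^2 - 12*n - 21*I*n + 36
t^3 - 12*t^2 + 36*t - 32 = (t - 8)*(t - 2)^2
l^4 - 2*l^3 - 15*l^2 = l^2*(l - 5)*(l + 3)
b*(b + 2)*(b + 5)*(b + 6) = b^4 + 13*b^3 + 52*b^2 + 60*b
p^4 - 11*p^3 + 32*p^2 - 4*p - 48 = (p - 6)*(p - 4)*(p - 2)*(p + 1)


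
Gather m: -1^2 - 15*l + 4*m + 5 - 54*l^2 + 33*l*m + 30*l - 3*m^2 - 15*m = -54*l^2 + 15*l - 3*m^2 + m*(33*l - 11) + 4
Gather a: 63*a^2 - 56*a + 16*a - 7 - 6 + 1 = 63*a^2 - 40*a - 12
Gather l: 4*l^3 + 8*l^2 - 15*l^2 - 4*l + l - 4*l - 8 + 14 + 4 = 4*l^3 - 7*l^2 - 7*l + 10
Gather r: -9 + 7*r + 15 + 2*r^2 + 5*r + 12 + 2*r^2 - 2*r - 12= 4*r^2 + 10*r + 6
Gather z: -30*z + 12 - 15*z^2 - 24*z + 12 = -15*z^2 - 54*z + 24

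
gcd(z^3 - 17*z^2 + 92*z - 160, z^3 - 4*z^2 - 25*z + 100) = z^2 - 9*z + 20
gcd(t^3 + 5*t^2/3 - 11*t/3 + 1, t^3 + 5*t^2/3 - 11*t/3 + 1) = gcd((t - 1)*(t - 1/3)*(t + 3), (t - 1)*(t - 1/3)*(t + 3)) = t^3 + 5*t^2/3 - 11*t/3 + 1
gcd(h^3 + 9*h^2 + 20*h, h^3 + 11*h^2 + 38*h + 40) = h^2 + 9*h + 20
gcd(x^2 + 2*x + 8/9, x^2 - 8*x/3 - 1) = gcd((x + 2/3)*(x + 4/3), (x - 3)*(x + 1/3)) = 1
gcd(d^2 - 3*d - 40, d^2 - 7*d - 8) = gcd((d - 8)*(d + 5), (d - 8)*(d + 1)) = d - 8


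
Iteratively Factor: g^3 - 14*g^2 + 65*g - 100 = (g - 4)*(g^2 - 10*g + 25) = (g - 5)*(g - 4)*(g - 5)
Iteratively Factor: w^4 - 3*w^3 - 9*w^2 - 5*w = (w + 1)*(w^3 - 4*w^2 - 5*w) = (w + 1)^2*(w^2 - 5*w) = w*(w + 1)^2*(w - 5)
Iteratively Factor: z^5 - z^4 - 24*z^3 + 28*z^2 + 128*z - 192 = (z - 2)*(z^4 + z^3 - 22*z^2 - 16*z + 96) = (z - 2)*(z + 4)*(z^3 - 3*z^2 - 10*z + 24) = (z - 4)*(z - 2)*(z + 4)*(z^2 + z - 6) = (z - 4)*(z - 2)^2*(z + 4)*(z + 3)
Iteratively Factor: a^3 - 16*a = (a)*(a^2 - 16) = a*(a + 4)*(a - 4)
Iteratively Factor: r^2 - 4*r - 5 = (r + 1)*(r - 5)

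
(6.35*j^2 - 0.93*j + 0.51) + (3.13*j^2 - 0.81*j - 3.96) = 9.48*j^2 - 1.74*j - 3.45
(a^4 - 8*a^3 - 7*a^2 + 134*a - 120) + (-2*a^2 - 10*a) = a^4 - 8*a^3 - 9*a^2 + 124*a - 120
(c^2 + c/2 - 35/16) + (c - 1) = c^2 + 3*c/2 - 51/16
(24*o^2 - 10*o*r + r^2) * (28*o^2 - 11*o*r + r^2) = 672*o^4 - 544*o^3*r + 162*o^2*r^2 - 21*o*r^3 + r^4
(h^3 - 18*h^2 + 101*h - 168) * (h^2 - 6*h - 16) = h^5 - 24*h^4 + 193*h^3 - 486*h^2 - 608*h + 2688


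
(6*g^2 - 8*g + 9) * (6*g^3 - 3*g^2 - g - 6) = 36*g^5 - 66*g^4 + 72*g^3 - 55*g^2 + 39*g - 54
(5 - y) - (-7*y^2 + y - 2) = 7*y^2 - 2*y + 7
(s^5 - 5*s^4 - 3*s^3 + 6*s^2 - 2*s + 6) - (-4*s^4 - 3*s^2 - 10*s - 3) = s^5 - s^4 - 3*s^3 + 9*s^2 + 8*s + 9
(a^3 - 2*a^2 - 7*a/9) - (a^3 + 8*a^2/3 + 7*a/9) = -14*a^2/3 - 14*a/9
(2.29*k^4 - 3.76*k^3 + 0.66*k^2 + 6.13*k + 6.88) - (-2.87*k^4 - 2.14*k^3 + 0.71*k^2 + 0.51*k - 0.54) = 5.16*k^4 - 1.62*k^3 - 0.0499999999999999*k^2 + 5.62*k + 7.42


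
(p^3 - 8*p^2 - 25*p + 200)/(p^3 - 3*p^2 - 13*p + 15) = (p^2 - 3*p - 40)/(p^2 + 2*p - 3)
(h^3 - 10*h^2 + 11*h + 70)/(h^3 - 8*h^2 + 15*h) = (h^2 - 5*h - 14)/(h*(h - 3))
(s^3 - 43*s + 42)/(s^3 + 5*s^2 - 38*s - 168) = (s - 1)/(s + 4)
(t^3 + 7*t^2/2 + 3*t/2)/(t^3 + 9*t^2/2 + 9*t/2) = (2*t + 1)/(2*t + 3)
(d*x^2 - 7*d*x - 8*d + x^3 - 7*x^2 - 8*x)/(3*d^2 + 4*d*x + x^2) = (x^2 - 7*x - 8)/(3*d + x)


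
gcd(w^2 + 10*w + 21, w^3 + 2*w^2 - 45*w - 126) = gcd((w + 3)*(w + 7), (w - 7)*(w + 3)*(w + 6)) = w + 3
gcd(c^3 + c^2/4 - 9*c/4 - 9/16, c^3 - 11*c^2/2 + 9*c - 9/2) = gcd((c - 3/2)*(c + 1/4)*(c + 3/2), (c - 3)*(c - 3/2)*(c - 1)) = c - 3/2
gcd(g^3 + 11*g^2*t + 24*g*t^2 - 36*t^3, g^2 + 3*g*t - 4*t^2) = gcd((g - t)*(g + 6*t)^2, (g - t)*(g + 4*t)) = -g + t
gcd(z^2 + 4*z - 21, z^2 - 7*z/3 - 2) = z - 3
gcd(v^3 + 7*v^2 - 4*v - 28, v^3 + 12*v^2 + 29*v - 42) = v + 7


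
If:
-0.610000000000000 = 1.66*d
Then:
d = -0.37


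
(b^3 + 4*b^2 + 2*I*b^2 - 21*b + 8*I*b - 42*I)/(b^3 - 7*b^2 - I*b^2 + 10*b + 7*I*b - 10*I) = (b^3 + 2*b^2*(2 + I) + b*(-21 + 8*I) - 42*I)/(b^3 - b^2*(7 + I) + b*(10 + 7*I) - 10*I)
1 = 1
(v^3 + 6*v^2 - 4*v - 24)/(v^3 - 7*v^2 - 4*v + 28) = (v + 6)/(v - 7)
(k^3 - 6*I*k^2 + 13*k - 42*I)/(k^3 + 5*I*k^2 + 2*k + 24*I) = (k - 7*I)/(k + 4*I)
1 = 1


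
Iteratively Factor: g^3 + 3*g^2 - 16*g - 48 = (g + 4)*(g^2 - g - 12) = (g + 3)*(g + 4)*(g - 4)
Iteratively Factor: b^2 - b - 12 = (b + 3)*(b - 4)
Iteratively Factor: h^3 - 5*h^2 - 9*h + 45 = (h - 5)*(h^2 - 9) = (h - 5)*(h - 3)*(h + 3)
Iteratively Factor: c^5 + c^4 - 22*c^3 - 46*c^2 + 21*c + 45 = (c + 3)*(c^4 - 2*c^3 - 16*c^2 + 2*c + 15) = (c + 3)^2*(c^3 - 5*c^2 - c + 5) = (c - 5)*(c + 3)^2*(c^2 - 1) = (c - 5)*(c + 1)*(c + 3)^2*(c - 1)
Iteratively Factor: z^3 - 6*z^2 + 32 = (z - 4)*(z^2 - 2*z - 8) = (z - 4)*(z + 2)*(z - 4)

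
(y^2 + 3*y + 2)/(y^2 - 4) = (y + 1)/(y - 2)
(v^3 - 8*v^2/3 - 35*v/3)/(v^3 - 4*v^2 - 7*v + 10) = v*(3*v + 7)/(3*(v^2 + v - 2))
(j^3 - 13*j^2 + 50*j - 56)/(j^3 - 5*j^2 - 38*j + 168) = (j - 2)/(j + 6)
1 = 1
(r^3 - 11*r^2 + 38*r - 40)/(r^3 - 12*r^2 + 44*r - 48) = (r - 5)/(r - 6)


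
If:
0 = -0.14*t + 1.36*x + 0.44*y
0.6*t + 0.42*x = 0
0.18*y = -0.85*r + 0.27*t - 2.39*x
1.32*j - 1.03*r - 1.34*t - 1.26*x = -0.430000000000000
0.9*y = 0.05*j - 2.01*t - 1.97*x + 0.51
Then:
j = 0.01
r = 0.49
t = 0.15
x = -0.21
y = 0.70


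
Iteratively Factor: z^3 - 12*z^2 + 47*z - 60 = (z - 4)*(z^2 - 8*z + 15) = (z - 4)*(z - 3)*(z - 5)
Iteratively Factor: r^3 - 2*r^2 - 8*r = (r + 2)*(r^2 - 4*r) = (r - 4)*(r + 2)*(r)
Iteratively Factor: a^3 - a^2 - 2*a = (a + 1)*(a^2 - 2*a) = (a - 2)*(a + 1)*(a)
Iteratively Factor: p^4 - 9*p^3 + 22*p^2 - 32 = (p + 1)*(p^3 - 10*p^2 + 32*p - 32) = (p - 4)*(p + 1)*(p^2 - 6*p + 8) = (p - 4)^2*(p + 1)*(p - 2)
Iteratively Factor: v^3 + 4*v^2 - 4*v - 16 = (v + 2)*(v^2 + 2*v - 8) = (v - 2)*(v + 2)*(v + 4)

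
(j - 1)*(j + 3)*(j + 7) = j^3 + 9*j^2 + 11*j - 21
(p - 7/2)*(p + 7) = p^2 + 7*p/2 - 49/2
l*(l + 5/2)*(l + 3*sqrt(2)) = l^3 + 5*l^2/2 + 3*sqrt(2)*l^2 + 15*sqrt(2)*l/2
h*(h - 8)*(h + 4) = h^3 - 4*h^2 - 32*h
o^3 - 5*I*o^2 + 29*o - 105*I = (o - 7*I)*(o - 3*I)*(o + 5*I)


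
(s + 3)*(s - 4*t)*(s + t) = s^3 - 3*s^2*t + 3*s^2 - 4*s*t^2 - 9*s*t - 12*t^2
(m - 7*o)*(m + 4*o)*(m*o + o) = m^3*o - 3*m^2*o^2 + m^2*o - 28*m*o^3 - 3*m*o^2 - 28*o^3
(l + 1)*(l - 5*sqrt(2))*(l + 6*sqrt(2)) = l^3 + l^2 + sqrt(2)*l^2 - 60*l + sqrt(2)*l - 60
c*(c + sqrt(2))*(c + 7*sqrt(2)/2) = c^3 + 9*sqrt(2)*c^2/2 + 7*c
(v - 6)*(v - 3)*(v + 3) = v^3 - 6*v^2 - 9*v + 54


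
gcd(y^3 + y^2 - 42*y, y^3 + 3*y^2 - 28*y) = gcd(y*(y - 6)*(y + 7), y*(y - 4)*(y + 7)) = y^2 + 7*y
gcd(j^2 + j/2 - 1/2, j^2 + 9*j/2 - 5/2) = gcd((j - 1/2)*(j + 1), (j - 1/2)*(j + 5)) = j - 1/2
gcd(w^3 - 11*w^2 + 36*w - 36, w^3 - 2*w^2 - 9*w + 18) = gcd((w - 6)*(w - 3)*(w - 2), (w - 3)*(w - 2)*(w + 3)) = w^2 - 5*w + 6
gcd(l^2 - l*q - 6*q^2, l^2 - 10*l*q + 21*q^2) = -l + 3*q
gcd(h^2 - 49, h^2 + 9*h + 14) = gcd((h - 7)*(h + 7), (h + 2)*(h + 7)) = h + 7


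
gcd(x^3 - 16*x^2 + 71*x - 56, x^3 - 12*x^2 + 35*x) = x - 7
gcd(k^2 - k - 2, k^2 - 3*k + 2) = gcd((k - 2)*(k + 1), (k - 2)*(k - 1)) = k - 2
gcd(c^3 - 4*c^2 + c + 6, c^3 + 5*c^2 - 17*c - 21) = c^2 - 2*c - 3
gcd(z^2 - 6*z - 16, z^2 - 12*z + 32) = z - 8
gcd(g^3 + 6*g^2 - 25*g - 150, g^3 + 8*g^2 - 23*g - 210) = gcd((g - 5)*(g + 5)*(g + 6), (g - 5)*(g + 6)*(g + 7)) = g^2 + g - 30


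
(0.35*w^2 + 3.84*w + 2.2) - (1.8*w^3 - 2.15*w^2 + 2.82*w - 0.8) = -1.8*w^3 + 2.5*w^2 + 1.02*w + 3.0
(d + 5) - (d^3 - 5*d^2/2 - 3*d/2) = -d^3 + 5*d^2/2 + 5*d/2 + 5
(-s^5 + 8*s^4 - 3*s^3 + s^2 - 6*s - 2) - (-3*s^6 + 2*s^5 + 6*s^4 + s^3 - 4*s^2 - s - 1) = 3*s^6 - 3*s^5 + 2*s^4 - 4*s^3 + 5*s^2 - 5*s - 1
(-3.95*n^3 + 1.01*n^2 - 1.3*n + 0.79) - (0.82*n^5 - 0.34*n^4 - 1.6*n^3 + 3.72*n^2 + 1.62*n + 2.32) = -0.82*n^5 + 0.34*n^4 - 2.35*n^3 - 2.71*n^2 - 2.92*n - 1.53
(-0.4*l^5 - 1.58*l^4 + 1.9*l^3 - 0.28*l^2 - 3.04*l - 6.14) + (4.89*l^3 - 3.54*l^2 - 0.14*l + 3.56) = -0.4*l^5 - 1.58*l^4 + 6.79*l^3 - 3.82*l^2 - 3.18*l - 2.58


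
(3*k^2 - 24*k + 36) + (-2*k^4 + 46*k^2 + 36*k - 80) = -2*k^4 + 49*k^2 + 12*k - 44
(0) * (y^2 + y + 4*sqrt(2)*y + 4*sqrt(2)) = 0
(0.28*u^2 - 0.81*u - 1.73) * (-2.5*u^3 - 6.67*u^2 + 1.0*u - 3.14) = -0.7*u^5 + 0.1574*u^4 + 10.0077*u^3 + 9.8499*u^2 + 0.8134*u + 5.4322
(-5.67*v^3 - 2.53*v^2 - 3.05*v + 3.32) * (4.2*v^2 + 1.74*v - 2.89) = -23.814*v^5 - 20.4918*v^4 - 0.825899999999998*v^3 + 15.9487*v^2 + 14.5913*v - 9.5948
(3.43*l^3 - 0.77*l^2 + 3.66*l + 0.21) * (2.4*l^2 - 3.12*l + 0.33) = 8.232*l^5 - 12.5496*l^4 + 12.3183*l^3 - 11.1693*l^2 + 0.5526*l + 0.0693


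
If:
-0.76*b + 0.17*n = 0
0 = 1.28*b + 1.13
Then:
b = -0.88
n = -3.95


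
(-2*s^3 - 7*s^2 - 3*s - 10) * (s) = -2*s^4 - 7*s^3 - 3*s^2 - 10*s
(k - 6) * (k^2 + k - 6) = k^3 - 5*k^2 - 12*k + 36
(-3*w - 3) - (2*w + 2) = -5*w - 5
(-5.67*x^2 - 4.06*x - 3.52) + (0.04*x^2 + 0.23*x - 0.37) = -5.63*x^2 - 3.83*x - 3.89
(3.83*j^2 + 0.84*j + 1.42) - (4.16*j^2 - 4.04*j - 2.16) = -0.33*j^2 + 4.88*j + 3.58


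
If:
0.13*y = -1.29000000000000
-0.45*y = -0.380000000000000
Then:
No Solution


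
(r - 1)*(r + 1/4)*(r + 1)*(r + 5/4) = r^4 + 3*r^3/2 - 11*r^2/16 - 3*r/2 - 5/16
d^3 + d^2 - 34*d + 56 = (d - 4)*(d - 2)*(d + 7)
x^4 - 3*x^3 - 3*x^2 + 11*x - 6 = (x - 3)*(x - 1)^2*(x + 2)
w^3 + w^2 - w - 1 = (w - 1)*(w + 1)^2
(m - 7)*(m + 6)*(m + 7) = m^3 + 6*m^2 - 49*m - 294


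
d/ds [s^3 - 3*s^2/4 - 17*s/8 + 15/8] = 3*s^2 - 3*s/2 - 17/8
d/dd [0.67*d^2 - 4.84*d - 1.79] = 1.34*d - 4.84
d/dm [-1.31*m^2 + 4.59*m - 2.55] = 4.59 - 2.62*m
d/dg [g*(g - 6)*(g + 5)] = 3*g^2 - 2*g - 30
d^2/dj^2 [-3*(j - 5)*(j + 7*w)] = -6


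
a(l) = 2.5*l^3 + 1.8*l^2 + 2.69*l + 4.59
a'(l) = 7.5*l^2 + 3.6*l + 2.69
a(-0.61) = 3.05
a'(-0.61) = 3.28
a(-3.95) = -132.03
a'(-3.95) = 105.49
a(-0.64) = 2.95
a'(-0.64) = 3.46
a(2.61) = 68.32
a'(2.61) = 63.18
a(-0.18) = 4.15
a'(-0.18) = 2.28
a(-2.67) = -37.35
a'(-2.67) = 46.54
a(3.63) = 157.65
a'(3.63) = 114.58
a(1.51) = 21.36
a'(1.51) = 25.23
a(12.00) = 4616.07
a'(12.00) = 1125.89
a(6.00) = 625.53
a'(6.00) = 294.29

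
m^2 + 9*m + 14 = (m + 2)*(m + 7)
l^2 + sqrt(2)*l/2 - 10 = (l - 2*sqrt(2))*(l + 5*sqrt(2)/2)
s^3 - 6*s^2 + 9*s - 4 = (s - 4)*(s - 1)^2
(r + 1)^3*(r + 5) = r^4 + 8*r^3 + 18*r^2 + 16*r + 5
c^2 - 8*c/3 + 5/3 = (c - 5/3)*(c - 1)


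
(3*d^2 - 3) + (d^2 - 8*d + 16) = 4*d^2 - 8*d + 13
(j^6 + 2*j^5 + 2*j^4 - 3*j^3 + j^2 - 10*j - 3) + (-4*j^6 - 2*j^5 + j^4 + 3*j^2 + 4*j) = -3*j^6 + 3*j^4 - 3*j^3 + 4*j^2 - 6*j - 3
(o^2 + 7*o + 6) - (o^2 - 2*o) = 9*o + 6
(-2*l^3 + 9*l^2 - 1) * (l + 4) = -2*l^4 + l^3 + 36*l^2 - l - 4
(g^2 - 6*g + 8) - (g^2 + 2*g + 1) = 7 - 8*g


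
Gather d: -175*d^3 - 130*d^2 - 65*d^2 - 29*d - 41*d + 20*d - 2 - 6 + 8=-175*d^3 - 195*d^2 - 50*d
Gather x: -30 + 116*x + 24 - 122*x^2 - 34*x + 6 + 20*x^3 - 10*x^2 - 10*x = 20*x^3 - 132*x^2 + 72*x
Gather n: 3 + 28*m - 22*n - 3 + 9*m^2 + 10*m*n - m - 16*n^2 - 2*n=9*m^2 + 27*m - 16*n^2 + n*(10*m - 24)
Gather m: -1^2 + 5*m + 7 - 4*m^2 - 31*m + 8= -4*m^2 - 26*m + 14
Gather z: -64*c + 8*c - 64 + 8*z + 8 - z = -56*c + 7*z - 56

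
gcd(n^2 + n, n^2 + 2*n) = n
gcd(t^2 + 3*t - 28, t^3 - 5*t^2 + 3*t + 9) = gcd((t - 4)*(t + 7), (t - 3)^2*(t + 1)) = 1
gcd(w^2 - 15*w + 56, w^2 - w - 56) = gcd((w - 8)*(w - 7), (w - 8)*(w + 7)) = w - 8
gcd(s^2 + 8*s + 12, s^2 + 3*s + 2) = s + 2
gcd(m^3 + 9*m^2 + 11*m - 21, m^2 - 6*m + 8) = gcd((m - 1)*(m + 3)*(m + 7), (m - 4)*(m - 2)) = 1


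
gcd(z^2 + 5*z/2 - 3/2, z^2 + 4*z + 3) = z + 3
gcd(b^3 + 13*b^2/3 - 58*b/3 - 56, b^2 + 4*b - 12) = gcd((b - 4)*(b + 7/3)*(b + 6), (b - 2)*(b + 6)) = b + 6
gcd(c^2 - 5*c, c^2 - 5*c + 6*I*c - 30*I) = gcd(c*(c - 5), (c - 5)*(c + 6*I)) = c - 5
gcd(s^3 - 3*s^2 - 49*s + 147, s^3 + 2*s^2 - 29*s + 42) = s^2 + 4*s - 21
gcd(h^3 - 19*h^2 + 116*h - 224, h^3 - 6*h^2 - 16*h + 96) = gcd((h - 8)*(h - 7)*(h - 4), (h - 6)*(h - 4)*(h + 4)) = h - 4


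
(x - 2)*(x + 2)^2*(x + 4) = x^4 + 6*x^3 + 4*x^2 - 24*x - 32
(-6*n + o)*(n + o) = -6*n^2 - 5*n*o + o^2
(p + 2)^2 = p^2 + 4*p + 4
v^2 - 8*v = v*(v - 8)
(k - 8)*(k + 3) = k^2 - 5*k - 24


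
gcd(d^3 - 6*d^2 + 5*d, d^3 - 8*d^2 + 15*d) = d^2 - 5*d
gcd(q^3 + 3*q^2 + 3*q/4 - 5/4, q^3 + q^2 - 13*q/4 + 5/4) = q^2 + 2*q - 5/4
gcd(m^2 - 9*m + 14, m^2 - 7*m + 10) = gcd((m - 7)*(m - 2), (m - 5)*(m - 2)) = m - 2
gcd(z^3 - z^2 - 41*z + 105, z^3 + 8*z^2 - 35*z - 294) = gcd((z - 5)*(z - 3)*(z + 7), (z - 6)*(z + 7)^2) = z + 7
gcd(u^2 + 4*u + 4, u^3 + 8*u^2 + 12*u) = u + 2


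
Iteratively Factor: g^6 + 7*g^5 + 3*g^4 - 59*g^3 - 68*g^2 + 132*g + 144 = (g + 1)*(g^5 + 6*g^4 - 3*g^3 - 56*g^2 - 12*g + 144) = (g + 1)*(g + 3)*(g^4 + 3*g^3 - 12*g^2 - 20*g + 48) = (g + 1)*(g + 3)^2*(g^3 - 12*g + 16) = (g - 2)*(g + 1)*(g + 3)^2*(g^2 + 2*g - 8) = (g - 2)*(g + 1)*(g + 3)^2*(g + 4)*(g - 2)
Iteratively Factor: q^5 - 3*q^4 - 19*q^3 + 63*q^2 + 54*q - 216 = (q - 3)*(q^4 - 19*q^2 + 6*q + 72) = (q - 3)^2*(q^3 + 3*q^2 - 10*q - 24) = (q - 3)^2*(q + 4)*(q^2 - q - 6) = (q - 3)^2*(q + 2)*(q + 4)*(q - 3)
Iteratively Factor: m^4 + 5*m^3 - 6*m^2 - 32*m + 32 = (m - 1)*(m^3 + 6*m^2 - 32) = (m - 1)*(m + 4)*(m^2 + 2*m - 8) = (m - 1)*(m + 4)^2*(m - 2)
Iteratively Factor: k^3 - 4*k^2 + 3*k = (k - 3)*(k^2 - k) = (k - 3)*(k - 1)*(k)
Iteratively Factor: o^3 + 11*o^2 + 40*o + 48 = (o + 3)*(o^2 + 8*o + 16) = (o + 3)*(o + 4)*(o + 4)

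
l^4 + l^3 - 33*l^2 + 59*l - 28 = (l - 4)*(l - 1)^2*(l + 7)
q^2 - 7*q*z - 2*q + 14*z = (q - 2)*(q - 7*z)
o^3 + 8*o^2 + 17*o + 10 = (o + 1)*(o + 2)*(o + 5)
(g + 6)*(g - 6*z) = g^2 - 6*g*z + 6*g - 36*z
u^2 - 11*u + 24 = (u - 8)*(u - 3)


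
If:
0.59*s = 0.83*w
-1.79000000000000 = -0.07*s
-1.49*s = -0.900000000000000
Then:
No Solution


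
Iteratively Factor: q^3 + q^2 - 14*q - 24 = (q - 4)*(q^2 + 5*q + 6) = (q - 4)*(q + 2)*(q + 3)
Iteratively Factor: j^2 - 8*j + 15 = (j - 5)*(j - 3)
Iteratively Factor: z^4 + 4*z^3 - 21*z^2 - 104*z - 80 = (z - 5)*(z^3 + 9*z^2 + 24*z + 16) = (z - 5)*(z + 4)*(z^2 + 5*z + 4) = (z - 5)*(z + 4)^2*(z + 1)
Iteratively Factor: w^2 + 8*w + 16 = (w + 4)*(w + 4)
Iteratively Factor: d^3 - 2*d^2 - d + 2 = (d - 1)*(d^2 - d - 2) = (d - 1)*(d + 1)*(d - 2)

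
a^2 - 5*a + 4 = (a - 4)*(a - 1)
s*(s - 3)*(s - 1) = s^3 - 4*s^2 + 3*s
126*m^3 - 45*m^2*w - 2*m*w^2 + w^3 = (-6*m + w)*(-3*m + w)*(7*m + w)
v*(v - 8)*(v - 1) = v^3 - 9*v^2 + 8*v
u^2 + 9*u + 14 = (u + 2)*(u + 7)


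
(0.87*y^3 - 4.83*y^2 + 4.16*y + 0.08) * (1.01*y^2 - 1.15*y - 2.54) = 0.8787*y^5 - 5.8788*y^4 + 7.5463*y^3 + 7.565*y^2 - 10.6584*y - 0.2032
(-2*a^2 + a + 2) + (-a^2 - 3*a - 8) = -3*a^2 - 2*a - 6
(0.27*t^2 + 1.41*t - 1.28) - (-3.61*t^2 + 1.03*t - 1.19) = 3.88*t^2 + 0.38*t - 0.0900000000000001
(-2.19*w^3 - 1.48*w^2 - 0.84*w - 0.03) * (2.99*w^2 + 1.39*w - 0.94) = -6.5481*w^5 - 7.4693*w^4 - 2.5102*w^3 + 0.1339*w^2 + 0.7479*w + 0.0282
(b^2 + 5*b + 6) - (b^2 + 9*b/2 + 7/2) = b/2 + 5/2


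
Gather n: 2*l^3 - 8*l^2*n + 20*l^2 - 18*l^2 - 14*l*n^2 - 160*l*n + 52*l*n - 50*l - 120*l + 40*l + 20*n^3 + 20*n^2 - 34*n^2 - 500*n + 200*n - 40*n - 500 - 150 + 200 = 2*l^3 + 2*l^2 - 130*l + 20*n^3 + n^2*(-14*l - 14) + n*(-8*l^2 - 108*l - 340) - 450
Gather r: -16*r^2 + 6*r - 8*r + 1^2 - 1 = -16*r^2 - 2*r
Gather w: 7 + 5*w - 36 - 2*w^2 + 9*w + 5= -2*w^2 + 14*w - 24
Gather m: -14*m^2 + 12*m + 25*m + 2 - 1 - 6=-14*m^2 + 37*m - 5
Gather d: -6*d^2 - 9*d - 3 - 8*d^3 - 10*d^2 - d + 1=-8*d^3 - 16*d^2 - 10*d - 2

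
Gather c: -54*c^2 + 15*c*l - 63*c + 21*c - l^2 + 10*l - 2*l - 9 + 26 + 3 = -54*c^2 + c*(15*l - 42) - l^2 + 8*l + 20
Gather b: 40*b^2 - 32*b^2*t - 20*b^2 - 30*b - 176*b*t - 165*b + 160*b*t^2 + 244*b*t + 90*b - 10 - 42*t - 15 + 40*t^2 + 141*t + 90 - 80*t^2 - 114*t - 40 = b^2*(20 - 32*t) + b*(160*t^2 + 68*t - 105) - 40*t^2 - 15*t + 25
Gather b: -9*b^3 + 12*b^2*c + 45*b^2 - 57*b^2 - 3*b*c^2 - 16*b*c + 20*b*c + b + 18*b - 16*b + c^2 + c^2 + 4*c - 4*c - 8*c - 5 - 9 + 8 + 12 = -9*b^3 + b^2*(12*c - 12) + b*(-3*c^2 + 4*c + 3) + 2*c^2 - 8*c + 6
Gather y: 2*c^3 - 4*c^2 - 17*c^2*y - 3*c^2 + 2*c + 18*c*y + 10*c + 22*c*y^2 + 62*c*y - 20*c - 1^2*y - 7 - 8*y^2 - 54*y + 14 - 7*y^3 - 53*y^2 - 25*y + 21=2*c^3 - 7*c^2 - 8*c - 7*y^3 + y^2*(22*c - 61) + y*(-17*c^2 + 80*c - 80) + 28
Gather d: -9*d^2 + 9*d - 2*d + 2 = -9*d^2 + 7*d + 2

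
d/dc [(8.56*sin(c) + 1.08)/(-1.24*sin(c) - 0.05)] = 0.9112*cos(c)/(1.24*sin(c) + 0.05)^2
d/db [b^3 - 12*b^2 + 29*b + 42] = 3*b^2 - 24*b + 29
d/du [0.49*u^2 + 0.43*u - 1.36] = 0.98*u + 0.43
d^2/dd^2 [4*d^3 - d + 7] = 24*d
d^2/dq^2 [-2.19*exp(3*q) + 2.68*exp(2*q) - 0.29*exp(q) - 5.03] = (-19.71*exp(2*q) + 10.72*exp(q) - 0.29)*exp(q)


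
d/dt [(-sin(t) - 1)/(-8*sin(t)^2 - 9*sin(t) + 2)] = (-16*sin(t) + 4*cos(2*t) - 15)*cos(t)/(8*sin(t)^2 + 9*sin(t) - 2)^2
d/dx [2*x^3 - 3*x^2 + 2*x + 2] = 6*x^2 - 6*x + 2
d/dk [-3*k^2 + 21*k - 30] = 21 - 6*k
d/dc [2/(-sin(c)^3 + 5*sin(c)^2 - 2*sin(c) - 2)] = 2*(3*sin(c)^2 - 10*sin(c) + 2)*cos(c)/(sin(c)^3 - 5*sin(c)^2 + 2*sin(c) + 2)^2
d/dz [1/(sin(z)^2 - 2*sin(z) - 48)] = 2*(1 - sin(z))*cos(z)/((sin(z) - 8)^2*(sin(z) + 6)^2)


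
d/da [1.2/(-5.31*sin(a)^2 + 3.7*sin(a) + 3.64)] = (12.744*sin(a) - 4.44)*cos(a)/(-5.31*sin(a)^2 + 3.7*sin(a) + 3.64)^2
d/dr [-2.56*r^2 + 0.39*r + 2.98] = 0.39 - 5.12*r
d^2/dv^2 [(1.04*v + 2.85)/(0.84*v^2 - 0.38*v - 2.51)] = ((-5.2416*v - 3.9976)*(-0.84*v^2 + 0.38*v + 2.51) - (1.04*v + 2.85)*(1.68*v - 0.38)*(3.36*v - 0.76))/(-0.84*v^2 + 0.38*v + 2.51)^3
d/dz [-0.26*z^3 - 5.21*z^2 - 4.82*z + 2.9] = -0.78*z^2 - 10.42*z - 4.82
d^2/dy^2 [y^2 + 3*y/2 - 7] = 2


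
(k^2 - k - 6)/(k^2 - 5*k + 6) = (k + 2)/(k - 2)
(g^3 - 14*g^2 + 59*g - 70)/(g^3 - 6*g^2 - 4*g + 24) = (g^2 - 12*g + 35)/(g^2 - 4*g - 12)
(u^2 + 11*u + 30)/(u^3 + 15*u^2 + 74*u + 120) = 1/(u + 4)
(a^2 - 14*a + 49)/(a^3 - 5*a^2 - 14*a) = (a - 7)/(a*(a + 2))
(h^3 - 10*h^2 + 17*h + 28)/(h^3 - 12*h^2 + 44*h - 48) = (h^2 - 6*h - 7)/(h^2 - 8*h + 12)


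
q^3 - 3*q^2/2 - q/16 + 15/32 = (q - 5/4)*(q - 3/4)*(q + 1/2)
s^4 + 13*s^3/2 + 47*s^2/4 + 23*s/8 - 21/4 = (s - 1/2)*(s + 3/2)*(s + 2)*(s + 7/2)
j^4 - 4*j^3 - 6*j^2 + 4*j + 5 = (j - 5)*(j - 1)*(j + 1)^2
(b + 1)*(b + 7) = b^2 + 8*b + 7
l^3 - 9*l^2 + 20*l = l*(l - 5)*(l - 4)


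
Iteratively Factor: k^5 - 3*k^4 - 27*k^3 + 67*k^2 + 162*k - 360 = (k + 3)*(k^4 - 6*k^3 - 9*k^2 + 94*k - 120) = (k + 3)*(k + 4)*(k^3 - 10*k^2 + 31*k - 30) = (k - 3)*(k + 3)*(k + 4)*(k^2 - 7*k + 10) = (k - 5)*(k - 3)*(k + 3)*(k + 4)*(k - 2)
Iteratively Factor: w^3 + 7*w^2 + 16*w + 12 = (w + 2)*(w^2 + 5*w + 6) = (w + 2)*(w + 3)*(w + 2)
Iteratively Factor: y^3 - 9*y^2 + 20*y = (y)*(y^2 - 9*y + 20) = y*(y - 5)*(y - 4)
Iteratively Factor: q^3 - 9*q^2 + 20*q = (q)*(q^2 - 9*q + 20) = q*(q - 5)*(q - 4)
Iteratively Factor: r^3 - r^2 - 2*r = (r - 2)*(r^2 + r) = (r - 2)*(r + 1)*(r)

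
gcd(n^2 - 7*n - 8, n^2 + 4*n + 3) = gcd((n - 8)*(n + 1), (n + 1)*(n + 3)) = n + 1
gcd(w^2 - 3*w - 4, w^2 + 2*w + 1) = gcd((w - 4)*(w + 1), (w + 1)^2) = w + 1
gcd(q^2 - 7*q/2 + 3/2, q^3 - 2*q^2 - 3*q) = q - 3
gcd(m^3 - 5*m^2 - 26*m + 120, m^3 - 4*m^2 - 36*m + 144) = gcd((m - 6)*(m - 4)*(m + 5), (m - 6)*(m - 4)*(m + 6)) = m^2 - 10*m + 24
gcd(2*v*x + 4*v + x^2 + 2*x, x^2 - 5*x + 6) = 1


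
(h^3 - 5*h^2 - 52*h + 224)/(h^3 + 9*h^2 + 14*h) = (h^2 - 12*h + 32)/(h*(h + 2))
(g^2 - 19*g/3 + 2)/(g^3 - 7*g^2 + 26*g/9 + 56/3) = 3*(3*g - 1)/(9*g^2 - 9*g - 28)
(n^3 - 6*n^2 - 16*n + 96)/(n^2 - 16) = n - 6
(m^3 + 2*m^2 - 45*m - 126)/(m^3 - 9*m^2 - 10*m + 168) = (m^2 + 9*m + 18)/(m^2 - 2*m - 24)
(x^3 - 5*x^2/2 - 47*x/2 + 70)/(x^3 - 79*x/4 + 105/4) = 2*(x - 4)/(2*x - 3)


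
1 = 1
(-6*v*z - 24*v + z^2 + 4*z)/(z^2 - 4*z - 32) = (-6*v + z)/(z - 8)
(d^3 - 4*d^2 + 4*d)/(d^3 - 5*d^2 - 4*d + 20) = d*(d - 2)/(d^2 - 3*d - 10)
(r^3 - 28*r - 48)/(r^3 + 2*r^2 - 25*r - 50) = (r^2 - 2*r - 24)/(r^2 - 25)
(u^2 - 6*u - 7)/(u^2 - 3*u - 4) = (u - 7)/(u - 4)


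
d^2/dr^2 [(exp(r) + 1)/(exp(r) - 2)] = 3*(exp(r) + 2)*exp(r)/(exp(3*r) - 6*exp(2*r) + 12*exp(r) - 8)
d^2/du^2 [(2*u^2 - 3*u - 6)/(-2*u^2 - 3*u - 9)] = 6*(8*u^3 + 60*u^2 - 18*u - 99)/(8*u^6 + 36*u^5 + 162*u^4 + 351*u^3 + 729*u^2 + 729*u + 729)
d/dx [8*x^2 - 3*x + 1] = 16*x - 3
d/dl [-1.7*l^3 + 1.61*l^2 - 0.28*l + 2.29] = -5.1*l^2 + 3.22*l - 0.28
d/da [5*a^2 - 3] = 10*a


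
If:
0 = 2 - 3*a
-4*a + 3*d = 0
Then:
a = 2/3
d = 8/9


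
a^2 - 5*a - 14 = (a - 7)*(a + 2)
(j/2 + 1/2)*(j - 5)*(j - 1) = j^3/2 - 5*j^2/2 - j/2 + 5/2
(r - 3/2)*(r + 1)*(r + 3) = r^3 + 5*r^2/2 - 3*r - 9/2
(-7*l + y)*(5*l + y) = -35*l^2 - 2*l*y + y^2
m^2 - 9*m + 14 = (m - 7)*(m - 2)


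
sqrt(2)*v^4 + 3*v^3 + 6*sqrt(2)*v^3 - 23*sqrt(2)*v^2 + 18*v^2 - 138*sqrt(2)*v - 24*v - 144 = (v + 6)*(v - 3*sqrt(2))*(v + 4*sqrt(2))*(sqrt(2)*v + 1)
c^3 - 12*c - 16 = (c - 4)*(c + 2)^2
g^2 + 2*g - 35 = (g - 5)*(g + 7)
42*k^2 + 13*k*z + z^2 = (6*k + z)*(7*k + z)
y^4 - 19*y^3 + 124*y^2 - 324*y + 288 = (y - 8)*(y - 6)*(y - 3)*(y - 2)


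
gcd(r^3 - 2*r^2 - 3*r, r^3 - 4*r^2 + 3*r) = r^2 - 3*r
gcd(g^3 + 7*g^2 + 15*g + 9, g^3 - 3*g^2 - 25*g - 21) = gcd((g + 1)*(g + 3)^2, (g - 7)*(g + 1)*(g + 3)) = g^2 + 4*g + 3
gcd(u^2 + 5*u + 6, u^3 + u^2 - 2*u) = u + 2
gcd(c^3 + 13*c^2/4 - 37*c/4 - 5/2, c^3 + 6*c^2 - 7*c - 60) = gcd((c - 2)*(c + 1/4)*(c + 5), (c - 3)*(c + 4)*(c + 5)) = c + 5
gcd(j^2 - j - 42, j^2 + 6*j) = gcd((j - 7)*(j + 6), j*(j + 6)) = j + 6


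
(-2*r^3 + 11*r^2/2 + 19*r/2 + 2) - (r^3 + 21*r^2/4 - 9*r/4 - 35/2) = -3*r^3 + r^2/4 + 47*r/4 + 39/2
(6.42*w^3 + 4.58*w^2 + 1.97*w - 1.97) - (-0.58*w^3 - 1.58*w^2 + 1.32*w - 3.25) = 7.0*w^3 + 6.16*w^2 + 0.65*w + 1.28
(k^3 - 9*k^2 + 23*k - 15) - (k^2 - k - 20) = k^3 - 10*k^2 + 24*k + 5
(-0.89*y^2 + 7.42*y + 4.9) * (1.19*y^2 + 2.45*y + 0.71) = -1.0591*y^4 + 6.6493*y^3 + 23.3781*y^2 + 17.2732*y + 3.479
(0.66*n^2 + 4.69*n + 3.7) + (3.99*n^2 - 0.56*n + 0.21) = 4.65*n^2 + 4.13*n + 3.91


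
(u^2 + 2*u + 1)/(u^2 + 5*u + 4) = (u + 1)/(u + 4)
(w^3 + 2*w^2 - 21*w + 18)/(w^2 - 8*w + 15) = (w^2 + 5*w - 6)/(w - 5)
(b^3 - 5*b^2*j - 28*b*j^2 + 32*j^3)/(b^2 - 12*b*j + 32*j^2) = (b^2 + 3*b*j - 4*j^2)/(b - 4*j)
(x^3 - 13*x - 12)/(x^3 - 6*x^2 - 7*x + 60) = (x + 1)/(x - 5)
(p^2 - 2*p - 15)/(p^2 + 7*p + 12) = (p - 5)/(p + 4)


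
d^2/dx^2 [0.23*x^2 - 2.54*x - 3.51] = 0.460000000000000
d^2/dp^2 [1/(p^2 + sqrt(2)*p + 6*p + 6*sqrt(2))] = 2*(-p^2 - 6*p - sqrt(2)*p + (2*p + sqrt(2) + 6)^2 - 6*sqrt(2))/(p^2 + sqrt(2)*p + 6*p + 6*sqrt(2))^3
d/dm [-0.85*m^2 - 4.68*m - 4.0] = -1.7*m - 4.68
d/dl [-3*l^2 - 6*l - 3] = -6*l - 6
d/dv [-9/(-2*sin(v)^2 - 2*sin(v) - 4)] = -9*(2*sin(v) + 1)*cos(v)/(2*(sin(v)^2 + sin(v) + 2)^2)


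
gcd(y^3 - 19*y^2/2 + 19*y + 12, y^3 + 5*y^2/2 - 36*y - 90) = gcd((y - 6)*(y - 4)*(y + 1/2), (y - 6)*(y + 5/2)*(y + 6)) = y - 6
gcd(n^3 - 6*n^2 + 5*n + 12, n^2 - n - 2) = n + 1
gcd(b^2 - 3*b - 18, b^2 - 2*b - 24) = b - 6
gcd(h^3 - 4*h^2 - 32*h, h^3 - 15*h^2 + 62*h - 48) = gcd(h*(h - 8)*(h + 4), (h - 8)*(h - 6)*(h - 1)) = h - 8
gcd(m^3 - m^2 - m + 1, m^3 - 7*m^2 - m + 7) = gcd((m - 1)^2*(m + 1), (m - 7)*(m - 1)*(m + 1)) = m^2 - 1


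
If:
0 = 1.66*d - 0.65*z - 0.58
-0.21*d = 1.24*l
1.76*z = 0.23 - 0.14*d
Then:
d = 0.39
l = -0.07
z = 0.10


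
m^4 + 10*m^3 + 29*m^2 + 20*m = m*(m + 1)*(m + 4)*(m + 5)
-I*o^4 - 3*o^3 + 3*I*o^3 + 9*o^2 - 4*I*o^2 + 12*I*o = o*(o - 3)*(o - 4*I)*(-I*o + 1)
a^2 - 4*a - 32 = (a - 8)*(a + 4)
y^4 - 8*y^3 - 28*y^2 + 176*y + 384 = (y - 8)*(y - 6)*(y + 2)*(y + 4)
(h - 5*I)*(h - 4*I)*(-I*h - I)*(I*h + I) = h^4 + 2*h^3 - 9*I*h^3 - 19*h^2 - 18*I*h^2 - 40*h - 9*I*h - 20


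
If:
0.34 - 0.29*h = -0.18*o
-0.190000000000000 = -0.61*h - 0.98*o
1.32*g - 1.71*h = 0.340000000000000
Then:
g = 1.47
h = 0.93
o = -0.39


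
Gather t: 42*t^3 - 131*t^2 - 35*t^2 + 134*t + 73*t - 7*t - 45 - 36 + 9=42*t^3 - 166*t^2 + 200*t - 72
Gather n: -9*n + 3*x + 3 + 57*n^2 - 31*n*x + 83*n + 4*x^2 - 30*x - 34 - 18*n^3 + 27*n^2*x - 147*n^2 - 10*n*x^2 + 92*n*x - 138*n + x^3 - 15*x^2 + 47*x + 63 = -18*n^3 + n^2*(27*x - 90) + n*(-10*x^2 + 61*x - 64) + x^3 - 11*x^2 + 20*x + 32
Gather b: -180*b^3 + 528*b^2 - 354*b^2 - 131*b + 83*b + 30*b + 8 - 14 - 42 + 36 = -180*b^3 + 174*b^2 - 18*b - 12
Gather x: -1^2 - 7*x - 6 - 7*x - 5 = -14*x - 12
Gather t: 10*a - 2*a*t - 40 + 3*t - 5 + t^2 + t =10*a + t^2 + t*(4 - 2*a) - 45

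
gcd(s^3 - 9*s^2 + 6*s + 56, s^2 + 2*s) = s + 2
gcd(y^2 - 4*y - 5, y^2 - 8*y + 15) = y - 5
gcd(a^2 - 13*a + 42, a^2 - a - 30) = a - 6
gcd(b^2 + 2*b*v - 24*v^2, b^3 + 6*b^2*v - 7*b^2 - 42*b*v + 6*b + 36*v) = b + 6*v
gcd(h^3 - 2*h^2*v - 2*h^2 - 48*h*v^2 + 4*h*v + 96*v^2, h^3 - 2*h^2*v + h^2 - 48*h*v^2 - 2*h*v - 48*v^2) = -h^2 + 2*h*v + 48*v^2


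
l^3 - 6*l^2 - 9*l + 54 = (l - 6)*(l - 3)*(l + 3)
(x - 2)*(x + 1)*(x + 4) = x^3 + 3*x^2 - 6*x - 8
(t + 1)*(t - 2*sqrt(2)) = t^2 - 2*sqrt(2)*t + t - 2*sqrt(2)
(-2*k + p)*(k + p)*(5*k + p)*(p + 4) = -10*k^3*p - 40*k^3 - 7*k^2*p^2 - 28*k^2*p + 4*k*p^3 + 16*k*p^2 + p^4 + 4*p^3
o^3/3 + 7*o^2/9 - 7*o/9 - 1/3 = (o/3 + 1)*(o - 1)*(o + 1/3)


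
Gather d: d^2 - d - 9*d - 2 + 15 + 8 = d^2 - 10*d + 21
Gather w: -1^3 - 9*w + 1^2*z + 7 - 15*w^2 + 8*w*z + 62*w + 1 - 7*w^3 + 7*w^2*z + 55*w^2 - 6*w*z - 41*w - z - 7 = -7*w^3 + w^2*(7*z + 40) + w*(2*z + 12)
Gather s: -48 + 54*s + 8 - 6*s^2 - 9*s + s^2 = -5*s^2 + 45*s - 40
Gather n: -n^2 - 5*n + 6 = -n^2 - 5*n + 6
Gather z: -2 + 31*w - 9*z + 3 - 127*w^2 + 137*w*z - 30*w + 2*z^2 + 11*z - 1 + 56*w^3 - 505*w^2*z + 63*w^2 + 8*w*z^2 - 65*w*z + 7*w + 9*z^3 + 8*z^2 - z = 56*w^3 - 64*w^2 + 8*w + 9*z^3 + z^2*(8*w + 10) + z*(-505*w^2 + 72*w + 1)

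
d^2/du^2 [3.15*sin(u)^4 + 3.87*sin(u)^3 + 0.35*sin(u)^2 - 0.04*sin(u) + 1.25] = -50.4*sin(u)^4 - 34.83*sin(u)^3 + 36.4*sin(u)^2 + 23.26*sin(u) + 0.7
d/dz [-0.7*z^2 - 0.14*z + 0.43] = -1.4*z - 0.14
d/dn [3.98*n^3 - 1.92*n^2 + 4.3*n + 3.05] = 11.94*n^2 - 3.84*n + 4.3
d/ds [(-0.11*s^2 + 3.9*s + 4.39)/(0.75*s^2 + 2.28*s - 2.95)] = (-3.1758*s^2 - 5.936*s - 21.5142)/(0.5625*s^4 + 3.42*s^3 + 0.773399999999999*s^2 - 13.452*s + 8.7025)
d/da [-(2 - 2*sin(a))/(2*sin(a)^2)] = (2 - sin(a))*cos(a)/sin(a)^3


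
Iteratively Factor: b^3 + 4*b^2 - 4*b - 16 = (b + 4)*(b^2 - 4) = (b + 2)*(b + 4)*(b - 2)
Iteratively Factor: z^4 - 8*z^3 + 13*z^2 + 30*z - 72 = (z - 3)*(z^3 - 5*z^2 - 2*z + 24) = (z - 4)*(z - 3)*(z^2 - z - 6) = (z - 4)*(z - 3)*(z + 2)*(z - 3)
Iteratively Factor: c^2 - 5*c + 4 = (c - 1)*(c - 4)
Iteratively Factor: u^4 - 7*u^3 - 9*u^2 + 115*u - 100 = (u - 5)*(u^3 - 2*u^2 - 19*u + 20) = (u - 5)*(u - 1)*(u^2 - u - 20) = (u - 5)^2*(u - 1)*(u + 4)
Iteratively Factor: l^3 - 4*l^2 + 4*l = (l - 2)*(l^2 - 2*l) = l*(l - 2)*(l - 2)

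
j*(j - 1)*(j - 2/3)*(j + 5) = j^4 + 10*j^3/3 - 23*j^2/3 + 10*j/3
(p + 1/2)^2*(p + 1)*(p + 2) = p^4 + 4*p^3 + 21*p^2/4 + 11*p/4 + 1/2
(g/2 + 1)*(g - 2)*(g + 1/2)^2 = g^4/2 + g^3/2 - 15*g^2/8 - 2*g - 1/2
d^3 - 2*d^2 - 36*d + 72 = (d - 6)*(d - 2)*(d + 6)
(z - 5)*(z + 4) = z^2 - z - 20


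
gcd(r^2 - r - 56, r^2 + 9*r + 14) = r + 7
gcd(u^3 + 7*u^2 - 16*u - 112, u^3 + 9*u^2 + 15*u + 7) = u + 7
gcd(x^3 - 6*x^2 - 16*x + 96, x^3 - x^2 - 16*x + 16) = x^2 - 16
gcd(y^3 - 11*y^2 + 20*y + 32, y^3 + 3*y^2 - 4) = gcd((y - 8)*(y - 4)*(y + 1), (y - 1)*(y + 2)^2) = 1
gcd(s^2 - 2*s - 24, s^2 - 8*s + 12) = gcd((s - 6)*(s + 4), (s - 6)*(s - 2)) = s - 6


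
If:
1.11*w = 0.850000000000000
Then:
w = 0.77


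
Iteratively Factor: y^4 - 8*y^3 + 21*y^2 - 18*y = (y)*(y^3 - 8*y^2 + 21*y - 18) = y*(y - 3)*(y^2 - 5*y + 6) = y*(y - 3)^2*(y - 2)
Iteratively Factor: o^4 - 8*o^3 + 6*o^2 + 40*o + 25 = (o - 5)*(o^3 - 3*o^2 - 9*o - 5) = (o - 5)*(o + 1)*(o^2 - 4*o - 5) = (o - 5)^2*(o + 1)*(o + 1)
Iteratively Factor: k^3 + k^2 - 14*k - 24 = (k - 4)*(k^2 + 5*k + 6) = (k - 4)*(k + 2)*(k + 3)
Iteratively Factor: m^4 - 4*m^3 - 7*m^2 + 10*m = (m - 5)*(m^3 + m^2 - 2*m) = m*(m - 5)*(m^2 + m - 2) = m*(m - 5)*(m + 2)*(m - 1)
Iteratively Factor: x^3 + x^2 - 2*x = (x)*(x^2 + x - 2) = x*(x - 1)*(x + 2)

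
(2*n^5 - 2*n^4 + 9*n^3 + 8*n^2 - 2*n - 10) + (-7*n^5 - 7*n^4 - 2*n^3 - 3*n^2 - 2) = -5*n^5 - 9*n^4 + 7*n^3 + 5*n^2 - 2*n - 12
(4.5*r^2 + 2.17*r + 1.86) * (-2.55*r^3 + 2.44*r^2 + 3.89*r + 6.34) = -11.475*r^5 + 5.4465*r^4 + 18.0568*r^3 + 41.5097*r^2 + 20.9932*r + 11.7924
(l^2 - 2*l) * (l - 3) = l^3 - 5*l^2 + 6*l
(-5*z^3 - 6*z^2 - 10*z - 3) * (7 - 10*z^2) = 50*z^5 + 60*z^4 + 65*z^3 - 12*z^2 - 70*z - 21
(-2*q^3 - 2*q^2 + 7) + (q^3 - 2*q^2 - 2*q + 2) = -q^3 - 4*q^2 - 2*q + 9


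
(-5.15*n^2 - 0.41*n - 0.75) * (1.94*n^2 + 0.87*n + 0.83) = -9.991*n^4 - 5.2759*n^3 - 6.0862*n^2 - 0.9928*n - 0.6225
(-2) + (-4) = -6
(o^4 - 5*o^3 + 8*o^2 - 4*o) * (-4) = -4*o^4 + 20*o^3 - 32*o^2 + 16*o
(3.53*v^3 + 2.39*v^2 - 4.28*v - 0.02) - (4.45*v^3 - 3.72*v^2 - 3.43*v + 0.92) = -0.92*v^3 + 6.11*v^2 - 0.85*v - 0.94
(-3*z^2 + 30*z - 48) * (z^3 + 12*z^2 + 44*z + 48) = -3*z^5 - 6*z^4 + 180*z^3 + 600*z^2 - 672*z - 2304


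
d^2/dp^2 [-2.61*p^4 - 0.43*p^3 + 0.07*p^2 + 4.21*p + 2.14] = -31.32*p^2 - 2.58*p + 0.14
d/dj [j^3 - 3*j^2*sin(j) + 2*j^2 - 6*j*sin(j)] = -3*j^2*cos(j) + 3*j^2 - 6*sqrt(2)*j*sin(j + pi/4) + 4*j - 6*sin(j)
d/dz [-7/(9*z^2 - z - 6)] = 7*(18*z - 1)/(-9*z^2 + z + 6)^2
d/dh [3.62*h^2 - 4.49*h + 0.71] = 7.24*h - 4.49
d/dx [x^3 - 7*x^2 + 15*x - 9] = 3*x^2 - 14*x + 15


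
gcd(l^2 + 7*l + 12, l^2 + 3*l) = l + 3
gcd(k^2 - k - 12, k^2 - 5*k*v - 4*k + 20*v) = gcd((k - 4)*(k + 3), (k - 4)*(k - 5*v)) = k - 4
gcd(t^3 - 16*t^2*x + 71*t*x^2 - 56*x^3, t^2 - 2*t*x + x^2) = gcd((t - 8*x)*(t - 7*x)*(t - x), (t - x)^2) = -t + x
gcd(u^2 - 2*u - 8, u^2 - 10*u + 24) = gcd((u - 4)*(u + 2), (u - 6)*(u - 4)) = u - 4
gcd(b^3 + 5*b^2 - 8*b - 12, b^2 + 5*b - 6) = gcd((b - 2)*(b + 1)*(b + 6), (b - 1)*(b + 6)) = b + 6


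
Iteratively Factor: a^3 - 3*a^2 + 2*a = (a - 2)*(a^2 - a) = a*(a - 2)*(a - 1)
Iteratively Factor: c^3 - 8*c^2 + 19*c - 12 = (c - 1)*(c^2 - 7*c + 12) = (c - 4)*(c - 1)*(c - 3)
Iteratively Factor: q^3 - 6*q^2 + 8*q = (q - 4)*(q^2 - 2*q) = q*(q - 4)*(q - 2)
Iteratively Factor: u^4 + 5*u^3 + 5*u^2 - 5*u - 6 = (u - 1)*(u^3 + 6*u^2 + 11*u + 6) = (u - 1)*(u + 1)*(u^2 + 5*u + 6) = (u - 1)*(u + 1)*(u + 3)*(u + 2)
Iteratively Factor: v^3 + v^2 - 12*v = (v + 4)*(v^2 - 3*v) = v*(v + 4)*(v - 3)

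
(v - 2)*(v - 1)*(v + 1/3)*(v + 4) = v^4 + 4*v^3/3 - 29*v^2/3 + 14*v/3 + 8/3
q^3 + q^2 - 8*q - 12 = (q - 3)*(q + 2)^2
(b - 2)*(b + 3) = b^2 + b - 6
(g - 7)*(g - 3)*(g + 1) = g^3 - 9*g^2 + 11*g + 21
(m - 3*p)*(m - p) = m^2 - 4*m*p + 3*p^2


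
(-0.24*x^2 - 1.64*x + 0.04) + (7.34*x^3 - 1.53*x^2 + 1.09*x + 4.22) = 7.34*x^3 - 1.77*x^2 - 0.55*x + 4.26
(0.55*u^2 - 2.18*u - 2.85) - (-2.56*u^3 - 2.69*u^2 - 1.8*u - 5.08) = 2.56*u^3 + 3.24*u^2 - 0.38*u + 2.23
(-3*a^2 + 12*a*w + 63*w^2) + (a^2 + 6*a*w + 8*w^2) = -2*a^2 + 18*a*w + 71*w^2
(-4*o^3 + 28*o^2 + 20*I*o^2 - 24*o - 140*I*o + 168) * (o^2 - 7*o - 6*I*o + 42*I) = -4*o^5 + 56*o^4 + 44*I*o^4 - 100*o^3 - 616*I*o^3 - 1344*o^2 + 2300*I*o^2 + 4704*o - 2016*I*o + 7056*I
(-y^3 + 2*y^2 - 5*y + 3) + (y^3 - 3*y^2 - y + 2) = -y^2 - 6*y + 5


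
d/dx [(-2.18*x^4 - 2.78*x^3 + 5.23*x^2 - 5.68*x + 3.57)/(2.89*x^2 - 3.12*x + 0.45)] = (-12.6004*x^5 + 12.3706*x^4 + 13.4232*x^3 - 3.65540000000001*x^2 - 15.9276*x + 8.5824)/(8.3521*x^4 - 18.0336*x^3 + 12.3354*x^2 - 2.808*x + 0.2025)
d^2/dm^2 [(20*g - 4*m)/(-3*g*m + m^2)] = 8*(m*(-8*g + 3*m)*(3*g - m) - (3*g - 2*m)^2*(5*g - m))/(m^3*(3*g - m)^3)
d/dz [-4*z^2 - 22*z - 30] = -8*z - 22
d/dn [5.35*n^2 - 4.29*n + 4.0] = 10.7*n - 4.29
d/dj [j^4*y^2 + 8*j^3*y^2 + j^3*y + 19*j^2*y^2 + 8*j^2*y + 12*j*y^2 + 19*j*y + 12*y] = y*(4*j^3*y + 24*j^2*y + 3*j^2 + 38*j*y + 16*j + 12*y + 19)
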